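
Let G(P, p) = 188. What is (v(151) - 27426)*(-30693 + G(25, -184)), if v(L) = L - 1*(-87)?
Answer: 829369940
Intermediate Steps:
v(L) = 87 + L (v(L) = L + 87 = 87 + L)
(v(151) - 27426)*(-30693 + G(25, -184)) = ((87 + 151) - 27426)*(-30693 + 188) = (238 - 27426)*(-30505) = -27188*(-30505) = 829369940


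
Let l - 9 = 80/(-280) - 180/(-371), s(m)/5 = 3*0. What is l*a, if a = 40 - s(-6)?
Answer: 136520/371 ≈ 367.98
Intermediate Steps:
s(m) = 0 (s(m) = 5*(3*0) = 5*0 = 0)
l = 3413/371 (l = 9 + (80/(-280) - 180/(-371)) = 9 + (80*(-1/280) - 180*(-1/371)) = 9 + (-2/7 + 180/371) = 9 + 74/371 = 3413/371 ≈ 9.1995)
a = 40 (a = 40 - 1*0 = 40 + 0 = 40)
l*a = (3413/371)*40 = 136520/371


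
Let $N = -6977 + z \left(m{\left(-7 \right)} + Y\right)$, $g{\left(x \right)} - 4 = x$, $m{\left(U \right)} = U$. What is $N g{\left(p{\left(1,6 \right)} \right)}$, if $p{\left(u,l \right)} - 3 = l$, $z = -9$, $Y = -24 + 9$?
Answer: $-88127$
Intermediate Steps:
$Y = -15$
$p{\left(u,l \right)} = 3 + l$
$g{\left(x \right)} = 4 + x$
$N = -6779$ ($N = -6977 - 9 \left(-7 - 15\right) = -6977 - -198 = -6977 + 198 = -6779$)
$N g{\left(p{\left(1,6 \right)} \right)} = - 6779 \left(4 + \left(3 + 6\right)\right) = - 6779 \left(4 + 9\right) = \left(-6779\right) 13 = -88127$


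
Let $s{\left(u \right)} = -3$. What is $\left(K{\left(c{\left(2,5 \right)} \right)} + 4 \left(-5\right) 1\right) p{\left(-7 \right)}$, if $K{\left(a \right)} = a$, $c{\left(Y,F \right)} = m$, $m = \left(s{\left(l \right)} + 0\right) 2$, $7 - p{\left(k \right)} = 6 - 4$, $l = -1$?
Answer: $-130$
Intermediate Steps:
$p{\left(k \right)} = 5$ ($p{\left(k \right)} = 7 - \left(6 - 4\right) = 7 - 2 = 5$)
$m = -6$ ($m = \left(-3 + 0\right) 2 = \left(-3\right) 2 = -6$)
$c{\left(Y,F \right)} = -6$
$\left(K{\left(c{\left(2,5 \right)} \right)} + 4 \left(-5\right) 1\right) p{\left(-7 \right)} = \left(-6 + 4 \left(-5\right) 1\right) 5 = \left(-6 - 20\right) 5 = \left(-26\right) 5 = -130$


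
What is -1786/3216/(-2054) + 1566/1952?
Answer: 80843407/100736376 ≈ 0.80252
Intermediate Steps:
-1786/3216/(-2054) + 1566/1952 = -1786*1/3216*(-1/2054) + 1566*(1/1952) = -893/1608*(-1/2054) + 783/976 = 893/3302832 + 783/976 = 80843407/100736376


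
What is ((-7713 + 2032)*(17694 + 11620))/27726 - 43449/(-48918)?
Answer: -1357541417773/226050078 ≈ -6005.5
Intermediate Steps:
((-7713 + 2032)*(17694 + 11620))/27726 - 43449/(-48918) = -5681*29314*(1/27726) - 43449*(-1/48918) = -166532834*1/27726 + 14483/16306 = -83266417/13863 + 14483/16306 = -1357541417773/226050078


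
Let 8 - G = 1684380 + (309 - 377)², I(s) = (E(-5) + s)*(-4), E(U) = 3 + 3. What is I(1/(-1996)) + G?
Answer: -842820979/499 ≈ -1.6890e+6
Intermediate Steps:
E(U) = 6
I(s) = -24 - 4*s (I(s) = (6 + s)*(-4) = -24 - 4*s)
G = -1688996 (G = 8 - (1684380 + (309 - 377)²) = 8 - (1684380 + (-68)²) = 8 - (1684380 + 4624) = 8 - 1*1689004 = 8 - 1689004 = -1688996)
I(1/(-1996)) + G = (-24 - 4/(-1996)) - 1688996 = (-24 - 4*(-1/1996)) - 1688996 = (-24 + 1/499) - 1688996 = -11975/499 - 1688996 = -842820979/499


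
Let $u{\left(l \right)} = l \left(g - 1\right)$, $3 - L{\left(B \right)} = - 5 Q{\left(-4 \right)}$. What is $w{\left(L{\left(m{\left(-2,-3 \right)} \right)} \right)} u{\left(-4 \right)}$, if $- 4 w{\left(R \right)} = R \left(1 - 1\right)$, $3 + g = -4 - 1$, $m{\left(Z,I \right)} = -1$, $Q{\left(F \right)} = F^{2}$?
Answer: $0$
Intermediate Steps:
$g = -8$ ($g = -3 - 5 = -8$)
$L{\left(B \right)} = 83$ ($L{\left(B \right)} = 3 - - 5 \left(-4\right)^{2} = 3 - \left(-5\right) 16 = 3 - -80 = 3 + 80 = 83$)
$u{\left(l \right)} = - 9 l$ ($u{\left(l \right)} = l \left(-8 - 1\right) = l \left(-9\right) = - 9 l$)
$w{\left(R \right)} = 0$ ($w{\left(R \right)} = - \frac{R \left(1 - 1\right)}{4} = - \frac{R 0}{4} = \left(- \frac{1}{4}\right) 0 = 0$)
$w{\left(L{\left(m{\left(-2,-3 \right)} \right)} \right)} u{\left(-4 \right)} = 0 \left(\left(-9\right) \left(-4\right)\right) = 0 \cdot 36 = 0$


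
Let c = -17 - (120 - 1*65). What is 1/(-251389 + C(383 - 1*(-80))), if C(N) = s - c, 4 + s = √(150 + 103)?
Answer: -10927/2746184556 - √253/63162244788 ≈ -3.9792e-6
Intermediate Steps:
s = -4 + √253 (s = -4 + √(150 + 103) = -4 + √253 ≈ 11.906)
c = -72 (c = -17 - (120 - 65) = -17 - 1*55 = -17 - 55 = -72)
C(N) = 68 + √253 (C(N) = (-4 + √253) - 1*(-72) = (-4 + √253) + 72 = 68 + √253)
1/(-251389 + C(383 - 1*(-80))) = 1/(-251389 + (68 + √253)) = 1/(-251321 + √253)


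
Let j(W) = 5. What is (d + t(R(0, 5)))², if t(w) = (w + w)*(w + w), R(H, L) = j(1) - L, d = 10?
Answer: 100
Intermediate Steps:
R(H, L) = 5 - L
t(w) = 4*w² (t(w) = (2*w)*(2*w) = 4*w²)
(d + t(R(0, 5)))² = (10 + 4*(5 - 1*5)²)² = (10 + 4*(5 - 5)²)² = (10 + 4*0²)² = (10 + 4*0)² = (10 + 0)² = 10² = 100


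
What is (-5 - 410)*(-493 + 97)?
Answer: 164340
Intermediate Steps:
(-5 - 410)*(-493 + 97) = -415*(-396) = 164340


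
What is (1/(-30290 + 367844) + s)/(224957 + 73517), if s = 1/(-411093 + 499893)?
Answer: 71059/1491116170420800 ≈ 4.7655e-11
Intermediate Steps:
s = 1/88800 ≈ 1.1261e-5
(1/(-30290 + 367844) + s)/(224957 + 73517) = (1/(-30290 + 367844) + 1/88800)/(224957 + 73517) = (1/337554 + 1/88800)/298474 = (1/337554 + 1/88800)*(1/298474) = (71059/4995799200)*(1/298474) = 71059/1491116170420800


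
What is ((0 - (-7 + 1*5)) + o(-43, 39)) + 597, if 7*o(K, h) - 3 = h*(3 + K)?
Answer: 2636/7 ≈ 376.57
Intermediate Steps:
o(K, h) = 3/7 + h*(3 + K)/7 (o(K, h) = 3/7 + (h*(3 + K))/7 = 3/7 + h*(3 + K)/7)
((0 - (-7 + 1*5)) + o(-43, 39)) + 597 = ((0 - (-7 + 1*5)) + (3/7 + (3/7)*39 + (⅐)*(-43)*39)) + 597 = ((0 - (-7 + 5)) + (3/7 + 117/7 - 1677/7)) + 597 = ((0 - 1*(-2)) - 1557/7) + 597 = ((0 + 2) - 1557/7) + 597 = (2 - 1557/7) + 597 = -1543/7 + 597 = 2636/7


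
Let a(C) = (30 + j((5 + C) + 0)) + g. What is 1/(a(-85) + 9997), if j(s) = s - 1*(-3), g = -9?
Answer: 1/9941 ≈ 0.00010059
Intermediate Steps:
j(s) = 3 + s (j(s) = s + 3 = 3 + s)
a(C) = 29 + C (a(C) = (30 + (3 + ((5 + C) + 0))) - 9 = (30 + (3 + (5 + C))) - 9 = (30 + (8 + C)) - 9 = (38 + C) - 9 = 29 + C)
1/(a(-85) + 9997) = 1/((29 - 85) + 9997) = 1/(-56 + 9997) = 1/9941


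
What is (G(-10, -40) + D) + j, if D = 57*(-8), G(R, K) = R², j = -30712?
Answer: -31068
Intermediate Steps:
D = -456
(G(-10, -40) + D) + j = ((-10)² - 456) - 30712 = (100 - 456) - 30712 = -356 - 30712 = -31068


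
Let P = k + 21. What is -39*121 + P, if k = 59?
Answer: -4639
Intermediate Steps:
P = 80 (P = 59 + 21 = 80)
-39*121 + P = -39*121 + 80 = -4719 + 80 = -4639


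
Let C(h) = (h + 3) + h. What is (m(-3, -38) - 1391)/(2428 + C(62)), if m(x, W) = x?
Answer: -1394/2555 ≈ -0.54560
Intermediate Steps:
C(h) = 3 + 2*h (C(h) = (3 + h) + h = 3 + 2*h)
(m(-3, -38) - 1391)/(2428 + C(62)) = (-3 - 1391)/(2428 + (3 + 2*62)) = -1394/(2428 + (3 + 124)) = -1394/(2428 + 127) = -1394/2555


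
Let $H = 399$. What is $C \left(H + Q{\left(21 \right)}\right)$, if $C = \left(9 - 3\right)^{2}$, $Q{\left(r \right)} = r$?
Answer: $15120$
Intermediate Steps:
$C = 36$ ($C = 6^{2} = 36$)
$C \left(H + Q{\left(21 \right)}\right) = 36 \left(399 + 21\right) = 36 \cdot 420 = 15120$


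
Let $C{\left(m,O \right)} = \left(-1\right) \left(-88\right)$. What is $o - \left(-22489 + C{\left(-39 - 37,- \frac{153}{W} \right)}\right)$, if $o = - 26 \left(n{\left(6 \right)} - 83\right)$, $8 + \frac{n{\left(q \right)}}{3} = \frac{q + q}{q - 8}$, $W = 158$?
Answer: $25651$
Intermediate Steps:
$C{\left(m,O \right)} = 88$
$n{\left(q \right)} = -24 + \frac{6 q}{-8 + q}$ ($n{\left(q \right)} = -24 + 3 \frac{q + q}{q - 8} = -24 + 3 \frac{2 q}{-8 + q} = -24 + \frac{6 q}{-8 + q}$)
$o = 3250$ ($o = - 26 \left(\frac{6 \left(32 - 18\right)}{-8 + 6} - 83\right) = - 26 \left(\frac{6 \left(32 - 18\right)}{-2} - 83\right) = - 26 \left(6 \left(- \frac{1}{2}\right) 14 - 83\right) = - 26 \left(-42 - 83\right) = \left(-26\right) \left(-125\right) = 3250$)
$o - \left(-22489 + C{\left(-39 - 37,- \frac{153}{W} \right)}\right) = 3250 - \left(-22489 + 88\right) = 3250 - -22401 = 3250 + 22401 = 25651$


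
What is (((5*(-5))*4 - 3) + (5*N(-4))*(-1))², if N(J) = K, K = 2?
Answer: 12769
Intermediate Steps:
N(J) = 2
(((5*(-5))*4 - 3) + (5*N(-4))*(-1))² = (((5*(-5))*4 - 3) + (5*2)*(-1))² = ((-25*4 - 3) + 10*(-1))² = ((-100 - 3) - 10)² = (-103 - 10)² = (-113)² = 12769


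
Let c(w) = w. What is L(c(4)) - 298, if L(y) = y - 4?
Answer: -298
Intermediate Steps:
L(y) = -4 + y
L(c(4)) - 298 = (-4 + 4) - 298 = 0 - 298 = -298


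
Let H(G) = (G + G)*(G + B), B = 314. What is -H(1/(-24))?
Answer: 7535/288 ≈ 26.163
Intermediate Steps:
H(G) = 2*G*(314 + G) (H(G) = (G + G)*(G + 314) = (2*G)*(314 + G) = 2*G*(314 + G))
-H(1/(-24)) = -2*(314 + 1/(-24))/(-24) = -2*(-1)*(314 - 1/24)/24 = -2*(-1)*7535/(24*24) = -1*(-7535/288) = 7535/288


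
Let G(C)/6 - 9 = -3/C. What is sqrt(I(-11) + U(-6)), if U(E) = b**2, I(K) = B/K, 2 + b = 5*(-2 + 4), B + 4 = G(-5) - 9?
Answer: sqrt(181335)/55 ≈ 7.7424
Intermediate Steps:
G(C) = 54 - 18/C (G(C) = 54 + 6*(-3/C) = 54 - 18/C)
B = 223/5 (B = -4 + ((54 - 18/(-5)) - 9) = -4 + ((54 - 18*(-1/5)) - 9) = -4 + ((54 + 18/5) - 9) = -4 + (288/5 - 9) = -4 + 243/5 = 223/5 ≈ 44.600)
b = 8 (b = -2 + 5*(-2 + 4) = -2 + 5*2 = -2 + 10 = 8)
I(K) = 223/(5*K)
U(E) = 64 (U(E) = 8**2 = 64)
sqrt(I(-11) + U(-6)) = sqrt((223/5)/(-11) + 64) = sqrt((223/5)*(-1/11) + 64) = sqrt(-223/55 + 64) = sqrt(3297/55) = sqrt(181335)/55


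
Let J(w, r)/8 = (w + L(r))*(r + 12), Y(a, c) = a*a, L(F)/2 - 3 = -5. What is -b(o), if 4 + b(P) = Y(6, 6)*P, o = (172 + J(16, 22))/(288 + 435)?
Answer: -40268/241 ≈ -167.09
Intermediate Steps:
L(F) = -4 (L(F) = 6 + 2*(-5) = 6 - 10 = -4)
Y(a, c) = a²
J(w, r) = 8*(-4 + w)*(12 + r) (J(w, r) = 8*((w - 4)*(r + 12)) = 8*((-4 + w)*(12 + r)) = 8*(-4 + w)*(12 + r))
o = 3436/723 (o = (172 + (-384 - 32*22 + 96*16 + 8*22*16))/(288 + 435) = (172 + (-384 - 704 + 1536 + 2816))/723 = (172 + 3264)*(1/723) = 3436*(1/723) = 3436/723 ≈ 4.7524)
b(P) = -4 + 36*P (b(P) = -4 + 6²*P = -4 + 36*P)
-b(o) = -(-4 + 36*(3436/723)) = -(-4 + 41232/241) = -1*40268/241 = -40268/241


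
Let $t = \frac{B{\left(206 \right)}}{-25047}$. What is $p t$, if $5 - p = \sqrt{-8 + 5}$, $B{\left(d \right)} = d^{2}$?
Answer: $- \frac{212180}{25047} + \frac{42436 i \sqrt{3}}{25047} \approx -8.4713 + 2.9345 i$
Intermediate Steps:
$t = - \frac{42436}{25047}$ ($t = \frac{206^{2}}{-25047} = 42436 \left(- \frac{1}{25047}\right) = - \frac{42436}{25047} \approx -1.6943$)
$p = 5 - i \sqrt{3}$ ($p = 5 - \sqrt{-8 + 5} = 5 - \sqrt{-3} = 5 - i \sqrt{3} \approx 5.0 - 1.732 i$)
$p t = \left(5 - i \sqrt{3}\right) \left(- \frac{42436}{25047}\right) = - \frac{212180}{25047} + \frac{42436 i \sqrt{3}}{25047}$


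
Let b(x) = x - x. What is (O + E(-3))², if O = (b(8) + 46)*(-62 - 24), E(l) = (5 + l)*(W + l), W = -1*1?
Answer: 15713296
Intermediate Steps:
W = -1
E(l) = (-1 + l)*(5 + l) (E(l) = (5 + l)*(-1 + l) = (-1 + l)*(5 + l))
b(x) = 0
O = -3956 (O = (0 + 46)*(-62 - 24) = 46*(-86) = -3956)
(O + E(-3))² = (-3956 + (-5 + (-3)² + 4*(-3)))² = (-3956 + (-5 + 9 - 12))² = (-3956 - 8)² = (-3964)² = 15713296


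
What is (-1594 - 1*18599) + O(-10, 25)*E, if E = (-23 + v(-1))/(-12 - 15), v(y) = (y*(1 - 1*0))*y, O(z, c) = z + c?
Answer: -181627/9 ≈ -20181.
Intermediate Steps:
O(z, c) = c + z
v(y) = y² (v(y) = (y*(1 + 0))*y = (y*1)*y = y*y = y²)
E = 22/27 (E = (-23 + (-1)²)/(-12 - 15) = (-23 + 1)/(-27) = -22*(-1/27) = 22/27 ≈ 0.81481)
(-1594 - 1*18599) + O(-10, 25)*E = (-1594 - 1*18599) + (25 - 10)*(22/27) = (-1594 - 18599) + 15*(22/27) = -20193 + 110/9 = -181627/9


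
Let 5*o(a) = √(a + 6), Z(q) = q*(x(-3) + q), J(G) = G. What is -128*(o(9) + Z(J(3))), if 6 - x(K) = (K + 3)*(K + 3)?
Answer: -3456 - 128*√15/5 ≈ -3555.1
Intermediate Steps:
x(K) = 6 - (3 + K)² (x(K) = 6 - (K + 3)*(K + 3) = 6 - (3 + K)*(3 + K) = 6 - (3 + K)²)
Z(q) = q*(6 + q) (Z(q) = q*((6 - (3 - 3)²) + q) = q*((6 - 1*0²) + q) = q*((6 - 1*0) + q) = q*((6 + 0) + q) = q*(6 + q))
o(a) = √(6 + a)/5 (o(a) = √(a + 6)/5 = √(6 + a)/5)
-128*(o(9) + Z(J(3))) = -128*(√(6 + 9)/5 + 3*(6 + 3)) = -128*(√15/5 + 3*9) = -128*(√15/5 + 27) = -128*(27 + √15/5) = -3456 - 128*√15/5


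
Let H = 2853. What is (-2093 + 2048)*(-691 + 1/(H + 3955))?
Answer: 211694715/6808 ≈ 31095.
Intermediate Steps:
(-2093 + 2048)*(-691 + 1/(H + 3955)) = (-2093 + 2048)*(-691 + 1/(2853 + 3955)) = -45*(-691 + 1/6808) = -45*(-4704327/6808) = 211694715/6808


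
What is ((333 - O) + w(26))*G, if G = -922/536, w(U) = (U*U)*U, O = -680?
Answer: -8569529/268 ≈ -31976.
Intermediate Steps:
w(U) = U**3 (w(U) = U**2*U = U**3)
G = -461/268 (G = -922*1/536 = -461/268 ≈ -1.7201)
((333 - O) + w(26))*G = ((333 - 1*(-680)) + 26**3)*(-461/268) = ((333 + 680) + 17576)*(-461/268) = (1013 + 17576)*(-461/268) = 18589*(-461/268) = -8569529/268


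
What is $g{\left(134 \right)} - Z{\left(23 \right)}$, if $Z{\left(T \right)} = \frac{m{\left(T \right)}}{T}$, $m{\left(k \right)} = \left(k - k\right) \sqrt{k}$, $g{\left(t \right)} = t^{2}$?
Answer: $17956$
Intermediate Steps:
$m{\left(k \right)} = 0$ ($m{\left(k \right)} = 0 \sqrt{k} = 0$)
$Z{\left(T \right)} = 0$ ($Z{\left(T \right)} = \frac{0}{T} = 0$)
$g{\left(134 \right)} - Z{\left(23 \right)} = 134^{2} - 0 = 17956 + 0 = 17956$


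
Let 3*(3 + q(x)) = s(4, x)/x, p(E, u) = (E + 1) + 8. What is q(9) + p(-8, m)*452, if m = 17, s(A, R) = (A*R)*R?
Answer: 461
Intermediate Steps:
s(A, R) = A*R²
p(E, u) = 9 + E (p(E, u) = (1 + E) + 8 = 9 + E)
q(x) = -3 + 4*x/3 (q(x) = -3 + ((4*x²)/x)/3 = -3 + (4*x)/3 = -3 + 4*x/3)
q(9) + p(-8, m)*452 = (-3 + (4/3)*9) + (9 - 8)*452 = (-3 + 12) + 1*452 = 9 + 452 = 461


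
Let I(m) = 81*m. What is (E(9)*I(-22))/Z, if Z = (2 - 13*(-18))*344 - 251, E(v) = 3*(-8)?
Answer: 42768/80933 ≈ 0.52844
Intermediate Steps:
E(v) = -24
Z = 80933 (Z = (2 + 234)*344 - 251 = 236*344 - 251 = 81184 - 251 = 80933)
(E(9)*I(-22))/Z = -1944*(-22)/80933 = -24*(-1782)*(1/80933) = 42768*(1/80933) = 42768/80933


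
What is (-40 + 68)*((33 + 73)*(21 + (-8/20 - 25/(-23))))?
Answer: 7402192/115 ≈ 64367.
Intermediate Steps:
(-40 + 68)*((33 + 73)*(21 + (-8/20 - 25/(-23)))) = 28*(106*(21 + (-8*1/20 - 25*(-1/23)))) = 28*(106*(21 + (-⅖ + 25/23))) = 28*(106*(21 + 79/115)) = 28*(106*(2494/115)) = 28*(264364/115) = 7402192/115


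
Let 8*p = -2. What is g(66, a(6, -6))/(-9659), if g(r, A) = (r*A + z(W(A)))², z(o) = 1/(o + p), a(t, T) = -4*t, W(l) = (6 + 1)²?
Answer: -95404383376/367283475 ≈ -259.76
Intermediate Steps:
p = -¼ (p = (⅛)*(-2) = -¼ ≈ -0.25000)
W(l) = 49 (W(l) = 7² = 49)
z(o) = 1/(-¼ + o) (z(o) = 1/(o - ¼) = 1/(-¼ + o))
g(r, A) = (4/195 + A*r)² (g(r, A) = (r*A + 4/(-1 + 4*49))² = (A*r + 4/(-1 + 196))² = (A*r + 4/195)² = (4/195 + A*r)²)
g(66, a(6, -6))/(-9659) = ((4 + 195*(-4*6)*66)²/38025)/(-9659) = ((4 + 195*(-24)*66)²/38025)*(-1/9659) = ((4 - 308880)²/38025)*(-1/9659) = ((1/38025)*(-308876)²)*(-1/9659) = ((1/38025)*95404383376)*(-1/9659) = (95404383376/38025)*(-1/9659) = -95404383376/367283475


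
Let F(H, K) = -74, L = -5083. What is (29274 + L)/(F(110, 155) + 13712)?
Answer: 24191/13638 ≈ 1.7738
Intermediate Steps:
(29274 + L)/(F(110, 155) + 13712) = (29274 - 5083)/(-74 + 13712) = 24191/13638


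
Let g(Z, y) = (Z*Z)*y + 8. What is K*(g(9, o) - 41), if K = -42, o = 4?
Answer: -12222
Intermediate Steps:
g(Z, y) = 8 + y*Z² (g(Z, y) = Z²*y + 8 = y*Z² + 8 = 8 + y*Z²)
K*(g(9, o) - 41) = -42*((8 + 4*9²) - 41) = -42*((8 + 4*81) - 41) = -42*((8 + 324) - 41) = -42*(332 - 41) = -42*291 = -12222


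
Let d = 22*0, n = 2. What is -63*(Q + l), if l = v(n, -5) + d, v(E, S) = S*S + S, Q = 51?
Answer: -4473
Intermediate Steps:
v(E, S) = S + S² (v(E, S) = S² + S = S + S²)
d = 0
l = 20 (l = -5*(1 - 5) + 0 = -5*(-4) + 0 = 20 + 0 = 20)
-63*(Q + l) = -63*(51 + 20) = -63*71 = -4473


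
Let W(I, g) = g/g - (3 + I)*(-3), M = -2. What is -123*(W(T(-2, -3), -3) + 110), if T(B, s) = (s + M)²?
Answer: -23985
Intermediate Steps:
T(B, s) = (-2 + s)² (T(B, s) = (s - 2)² = (-2 + s)²)
W(I, g) = 10 + 3*I (W(I, g) = 1 - (-9 - 3*I) = 1 + (9 + 3*I) = 10 + 3*I)
-123*(W(T(-2, -3), -3) + 110) = -123*((10 + 3*(-2 - 3)²) + 110) = -123*((10 + 3*(-5)²) + 110) = -123*((10 + 3*25) + 110) = -123*((10 + 75) + 110) = -123*(85 + 110) = -123*195 = -23985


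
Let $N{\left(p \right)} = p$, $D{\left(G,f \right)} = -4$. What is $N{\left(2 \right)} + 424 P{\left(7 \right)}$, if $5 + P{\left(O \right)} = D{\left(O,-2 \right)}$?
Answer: $-3814$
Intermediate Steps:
$P{\left(O \right)} = -9$ ($P{\left(O \right)} = -5 - 4 = -9$)
$N{\left(2 \right)} + 424 P{\left(7 \right)} = 2 + 424 \left(-9\right) = 2 - 3816 = -3814$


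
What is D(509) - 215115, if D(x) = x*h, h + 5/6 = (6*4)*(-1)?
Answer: -1366531/6 ≈ -2.2776e+5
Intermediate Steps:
h = -149/6 (h = -⅚ + (6*4)*(-1) = -⅚ + 24*(-1) = -⅚ - 24 = -149/6 ≈ -24.833)
D(x) = -149*x/6 (D(x) = x*(-149/6) = -149*x/6)
D(509) - 215115 = -149/6*509 - 215115 = -75841/6 - 215115 = -1366531/6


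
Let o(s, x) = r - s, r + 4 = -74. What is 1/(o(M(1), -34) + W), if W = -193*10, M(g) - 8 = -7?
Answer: -1/2009 ≈ -0.00049776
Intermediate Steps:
M(g) = 1 (M(g) = 8 - 7 = 1)
r = -78 (r = -4 - 74 = -78)
o(s, x) = -78 - s
W = -1930
1/(o(M(1), -34) + W) = 1/((-78 - 1*1) - 1930) = 1/((-78 - 1) - 1930) = 1/(-79 - 1930) = 1/(-2009) = -1/2009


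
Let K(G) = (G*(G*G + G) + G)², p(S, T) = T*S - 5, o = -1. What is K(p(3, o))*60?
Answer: 12476160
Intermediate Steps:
p(S, T) = -5 + S*T (p(S, T) = S*T - 5 = -5 + S*T)
K(G) = (G + G*(G + G²))² (K(G) = (G*(G² + G) + G)² = (G*(G + G²) + G)² = (G + G*(G + G²))²)
K(p(3, o))*60 = ((-5 + 3*(-1))²*(1 + (-5 + 3*(-1)) + (-5 + 3*(-1))²)²)*60 = ((-5 - 3)²*(1 + (-5 - 3) + (-5 - 3)²)²)*60 = ((-8)²*(1 - 8 + (-8)²)²)*60 = (64*(1 - 8 + 64)²)*60 = (64*57²)*60 = (64*3249)*60 = 207936*60 = 12476160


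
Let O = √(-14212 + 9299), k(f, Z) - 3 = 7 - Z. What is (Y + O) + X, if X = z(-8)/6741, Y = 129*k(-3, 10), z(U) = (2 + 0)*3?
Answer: 2/2247 + 17*I*√17 ≈ 0.00089008 + 70.093*I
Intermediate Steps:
z(U) = 6 (z(U) = 2*3 = 6)
k(f, Z) = 10 - Z (k(f, Z) = 3 + (7 - Z) = 10 - Z)
Y = 0 (Y = 129*(10 - 1*10) = 129*(10 - 10) = 129*0 = 0)
O = 17*I*√17 (O = √(-4913) = 17*I*√17 ≈ 70.093*I)
X = 2/2247 (X = 6/6741 = 6*(1/6741) = 2/2247 ≈ 0.00089008)
(Y + O) + X = (0 + 17*I*√17) + 2/2247 = 17*I*√17 + 2/2247 = 2/2247 + 17*I*√17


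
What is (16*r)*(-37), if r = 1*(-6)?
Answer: 3552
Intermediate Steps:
r = -6
(16*r)*(-37) = (16*(-6))*(-37) = -96*(-37) = 3552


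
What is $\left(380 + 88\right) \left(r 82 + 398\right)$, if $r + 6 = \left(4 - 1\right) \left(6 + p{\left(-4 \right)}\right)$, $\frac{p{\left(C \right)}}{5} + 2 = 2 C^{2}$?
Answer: $17915976$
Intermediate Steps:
$p{\left(C \right)} = -10 + 10 C^{2}$ ($p{\left(C \right)} = -10 + 5 \cdot 2 C^{2} = -10 + 10 C^{2}$)
$r = 462$ ($r = -6 + \left(4 - 1\right) \left(6 - \left(10 - 10 \left(-4\right)^{2}\right)\right) = -6 + 3 \left(6 + \left(-10 + 10 \cdot 16\right)\right) = -6 + 3 \left(6 + \left(-10 + 160\right)\right) = -6 + 3 \left(6 + 150\right) = -6 + 3 \cdot 156 = -6 + 468 = 462$)
$\left(380 + 88\right) \left(r 82 + 398\right) = \left(380 + 88\right) \left(462 \cdot 82 + 398\right) = 468 \left(37884 + 398\right) = 468 \cdot 38282 = 17915976$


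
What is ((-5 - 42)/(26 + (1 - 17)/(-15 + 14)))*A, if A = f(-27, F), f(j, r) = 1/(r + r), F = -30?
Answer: 47/2520 ≈ 0.018651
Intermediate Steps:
f(j, r) = 1/(2*r)
A = -1/60 (A = (1/2)/(-30) = (1/2)*(-1/30) = -1/60 ≈ -0.016667)
((-5 - 42)/(26 + (1 - 17)/(-15 + 14)))*A = ((-5 - 42)/(26 + (1 - 17)/(-15 + 14)))*(-1/60) = -47/(26 - 16/(-1))*(-1/60) = -47/(26 - 16*(-1))*(-1/60) = -47/(26 + 16)*(-1/60) = -47/42*(-1/60) = 47/2520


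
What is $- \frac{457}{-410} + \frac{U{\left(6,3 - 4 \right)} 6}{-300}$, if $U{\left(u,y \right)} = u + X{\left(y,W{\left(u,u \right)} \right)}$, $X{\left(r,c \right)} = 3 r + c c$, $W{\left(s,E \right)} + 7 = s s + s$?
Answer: $- \frac{48063}{2050} \approx -23.445$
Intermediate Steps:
$W{\left(s,E \right)} = -7 + s + s^{2}$ ($W{\left(s,E \right)} = -7 + \left(s s + s\right) = -7 + \left(s^{2} + s\right) = -7 + \left(s + s^{2}\right) = -7 + s + s^{2}$)
$X{\left(r,c \right)} = c^{2} + 3 r$ ($X{\left(r,c \right)} = 3 r + c^{2} = c^{2} + 3 r$)
$U{\left(u,y \right)} = u + \left(-7 + u + u^{2}\right)^{2} + 3 y$ ($U{\left(u,y \right)} = u + \left(\left(-7 + u + u^{2}\right)^{2} + 3 y\right) = u + \left(-7 + u + u^{2}\right)^{2} + 3 y$)
$- \frac{457}{-410} + \frac{U{\left(6,3 - 4 \right)} 6}{-300} = - \frac{457}{-410} + \frac{\left(6 + \left(-7 + 6 + 6^{2}\right)^{2} + 3 \left(3 - 4\right)\right) 6}{-300} = \left(-457\right) \left(- \frac{1}{410}\right) + \left(6 + \left(-7 + 6 + 36\right)^{2} + 3 \left(-1\right)\right) 6 \left(- \frac{1}{300}\right) = \frac{457}{410} + \left(6 + 35^{2} - 3\right) 6 \left(- \frac{1}{300}\right) = \frac{457}{410} + \left(6 + 1225 - 3\right) 6 \left(- \frac{1}{300}\right) = \frac{457}{410} + 1228 \cdot 6 \left(- \frac{1}{300}\right) = \frac{457}{410} + 7368 \left(- \frac{1}{300}\right) = \frac{457}{410} - \frac{614}{25} = - \frac{48063}{2050}$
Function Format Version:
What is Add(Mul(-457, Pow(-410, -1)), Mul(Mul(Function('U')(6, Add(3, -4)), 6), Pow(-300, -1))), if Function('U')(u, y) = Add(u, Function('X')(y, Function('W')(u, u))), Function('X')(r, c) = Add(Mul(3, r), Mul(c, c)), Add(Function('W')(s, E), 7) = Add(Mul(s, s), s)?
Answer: Rational(-48063, 2050) ≈ -23.445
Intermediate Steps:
Function('W')(s, E) = Add(-7, s, Pow(s, 2)) (Function('W')(s, E) = Add(-7, Add(Mul(s, s), s)) = Add(-7, Add(Pow(s, 2), s)) = Add(-7, Add(s, Pow(s, 2))) = Add(-7, s, Pow(s, 2)))
Function('X')(r, c) = Add(Pow(c, 2), Mul(3, r)) (Function('X')(r, c) = Add(Mul(3, r), Pow(c, 2)) = Add(Pow(c, 2), Mul(3, r)))
Function('U')(u, y) = Add(u, Pow(Add(-7, u, Pow(u, 2)), 2), Mul(3, y)) (Function('U')(u, y) = Add(u, Add(Pow(Add(-7, u, Pow(u, 2)), 2), Mul(3, y))) = Add(u, Pow(Add(-7, u, Pow(u, 2)), 2), Mul(3, y)))
Add(Mul(-457, Pow(-410, -1)), Mul(Mul(Function('U')(6, Add(3, -4)), 6), Pow(-300, -1))) = Add(Mul(-457, Pow(-410, -1)), Mul(Mul(Add(6, Pow(Add(-7, 6, Pow(6, 2)), 2), Mul(3, Add(3, -4))), 6), Pow(-300, -1))) = Add(Mul(-457, Rational(-1, 410)), Mul(Mul(Add(6, Pow(Add(-7, 6, 36), 2), Mul(3, -1)), 6), Rational(-1, 300))) = Add(Rational(457, 410), Mul(Mul(Add(6, Pow(35, 2), -3), 6), Rational(-1, 300))) = Add(Rational(457, 410), Mul(Mul(Add(6, 1225, -3), 6), Rational(-1, 300))) = Add(Rational(457, 410), Mul(Mul(1228, 6), Rational(-1, 300))) = Add(Rational(457, 410), Mul(7368, Rational(-1, 300))) = Add(Rational(457, 410), Rational(-614, 25)) = Rational(-48063, 2050)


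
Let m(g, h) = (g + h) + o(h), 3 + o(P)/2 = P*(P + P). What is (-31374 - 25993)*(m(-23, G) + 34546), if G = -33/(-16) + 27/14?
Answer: -6221889261779/3136 ≈ -1.9840e+9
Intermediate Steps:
o(P) = -6 + 4*P² (o(P) = -6 + 2*(P*(P + P)) = -6 + 2*(P*(2*P)) = -6 + 2*(2*P²) = -6 + 4*P²)
G = 447/112 (G = -33*(-1/16) + 27*(1/14) = 33/16 + 27/14 = 447/112 ≈ 3.9911)
m(g, h) = -6 + g + h + 4*h² (m(g, h) = (g + h) + (-6 + 4*h²) = -6 + g + h + 4*h²)
(-31374 - 25993)*(m(-23, G) + 34546) = (-31374 - 25993)*((-6 - 23 + 447/112 + 4*(447/112)²) + 34546) = -57367*((-6 - 23 + 447/112 + 4*(199809/12544)) + 34546) = -57367*((-6 - 23 + 447/112 + 199809/3136) + 34546) = -57367*(121381/3136 + 34546) = -57367*108457637/3136 = -6221889261779/3136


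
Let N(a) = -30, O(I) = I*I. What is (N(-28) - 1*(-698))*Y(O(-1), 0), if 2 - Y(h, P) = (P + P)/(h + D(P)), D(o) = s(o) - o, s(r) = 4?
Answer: 1336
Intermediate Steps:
O(I) = I²
D(o) = 4 - o
Y(h, P) = 2 - 2*P/(4 + h - P) (Y(h, P) = 2 - (P + P)/(h + (4 - P)) = 2 - 2*P/(4 + h - P))
(N(-28) - 1*(-698))*Y(O(-1), 0) = (-30 - 1*(-698))*(2*(4 + (-1)² - 2*0)/(4 + (-1)² - 1*0)) = (-30 + 698)*(2*(4 + 1 + 0)/(4 + 1 + 0)) = 668*(2*5/5) = 668*(2*(⅕)*5) = 668*2 = 1336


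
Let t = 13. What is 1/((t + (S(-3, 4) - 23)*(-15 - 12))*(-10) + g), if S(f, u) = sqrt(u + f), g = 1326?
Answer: -1/4744 ≈ -0.00021079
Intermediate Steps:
S(f, u) = sqrt(f + u)
1/((t + (S(-3, 4) - 23)*(-15 - 12))*(-10) + g) = 1/((13 + (sqrt(-3 + 4) - 23)*(-15 - 12))*(-10) + 1326) = 1/((13 + (sqrt(1) - 23)*(-27))*(-10) + 1326) = 1/((13 + (1 - 23)*(-27))*(-10) + 1326) = 1/((13 - 22*(-27))*(-10) + 1326) = 1/((13 + 594)*(-10) + 1326) = 1/(607*(-10) + 1326) = 1/(-6070 + 1326) = 1/(-4744) = -1/4744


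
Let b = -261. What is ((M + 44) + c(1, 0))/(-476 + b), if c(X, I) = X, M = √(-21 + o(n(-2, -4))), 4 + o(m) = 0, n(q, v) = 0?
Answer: -45/737 - 5*I/737 ≈ -0.061058 - 0.0067843*I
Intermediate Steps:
o(m) = -4 (o(m) = -4 + 0 = -4)
M = 5*I (M = √(-21 - 4) = √(-25) = 5*I ≈ 5.0*I)
((M + 44) + c(1, 0))/(-476 + b) = ((5*I + 44) + 1)/(-476 - 261) = ((44 + 5*I) + 1)/(-737) = (45 + 5*I)*(-1/737) = -45/737 - 5*I/737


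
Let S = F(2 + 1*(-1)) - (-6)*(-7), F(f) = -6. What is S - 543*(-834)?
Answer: 452814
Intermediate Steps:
S = -48 (S = -6 - (-6)*(-7) = -6 - 1*42 = -6 - 42 = -48)
S - 543*(-834) = -48 - 543*(-834) = -48 + 452862 = 452814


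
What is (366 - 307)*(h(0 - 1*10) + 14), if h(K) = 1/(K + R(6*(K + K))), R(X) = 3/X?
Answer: 328866/401 ≈ 820.11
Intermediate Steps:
h(K) = 1/(K + 1/(4*K)) (h(K) = 1/(K + 3/((6*(K + K)))) = 1/(K + 3/((6*(2*K)))) = 1/(K + 3/((12*K))) = 1/(K + 3*(1/(12*K))) = 1/(K + 1/(4*K)))
(366 - 307)*(h(0 - 1*10) + 14) = (366 - 307)*(4*(0 - 1*10)/(1 + 4*(0 - 1*10)**2) + 14) = 59*(4*(0 - 10)/(1 + 4*(0 - 10)**2) + 14) = 59*(4*(-10)/(1 + 4*(-10)**2) + 14) = 59*(4*(-10)/(1 + 4*100) + 14) = 59*(4*(-10)/(1 + 400) + 14) = 59*(4*(-10)/401 + 14) = 59*(4*(-10)*(1/401) + 14) = 59*(-40/401 + 14) = 59*(5574/401) = 328866/401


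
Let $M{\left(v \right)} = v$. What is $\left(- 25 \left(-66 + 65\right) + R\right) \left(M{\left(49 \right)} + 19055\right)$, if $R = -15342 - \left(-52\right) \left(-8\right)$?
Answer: $-300563232$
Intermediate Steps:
$R = -15758$ ($R = -15342 - 416 = -15758$)
$\left(- 25 \left(-66 + 65\right) + R\right) \left(M{\left(49 \right)} + 19055\right) = \left(- 25 \left(-66 + 65\right) - 15758\right) \left(49 + 19055\right) = \left(\left(-25\right) \left(-1\right) - 15758\right) 19104 = \left(25 - 15758\right) 19104 = \left(-15733\right) 19104 = -300563232$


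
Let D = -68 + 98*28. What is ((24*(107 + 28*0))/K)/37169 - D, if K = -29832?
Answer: -123634055399/46201067 ≈ -2676.0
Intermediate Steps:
D = 2676 (D = -68 + 2744 = 2676)
((24*(107 + 28*0))/K)/37169 - D = ((24*(107 + 28*0))/(-29832))/37169 - 1*2676 = ((24*(107 + 0))*(-1/29832))*(1/37169) - 2676 = ((24*107)*(-1/29832))*(1/37169) - 2676 = (2568*(-1/29832))*(1/37169) - 2676 = -107/1243*1/37169 - 2676 = -107/46201067 - 2676 = -123634055399/46201067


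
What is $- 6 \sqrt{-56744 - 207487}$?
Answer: $- 18 i \sqrt{29359} \approx - 3084.2 i$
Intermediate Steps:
$- 6 \sqrt{-56744 - 207487} = - 6 \sqrt{-264231} = - 6 \cdot 3 i \sqrt{29359} = - 18 i \sqrt{29359}$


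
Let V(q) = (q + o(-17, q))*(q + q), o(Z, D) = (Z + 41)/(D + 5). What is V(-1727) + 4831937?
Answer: 3098751381/287 ≈ 1.0797e+7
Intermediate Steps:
o(Z, D) = (41 + Z)/(5 + D)
V(q) = 2*q*(q + 24/(5 + q)) (V(q) = (q + (41 - 17)/(5 + q))*(q + q) = (q + 24/(5 + q))*(2*q) = 2*q*(q + 24/(5 + q)))
V(-1727) + 4831937 = 2*(-1727)*(24 - 1727*(5 - 1727))/(5 - 1727) + 4831937 = 2*(-1727)*(24 - 1727*(-1722))/(-1722) + 4831937 = 2*(-1727)*(-1/1722)*(24 + 2973894) + 4831937 = 2*(-1727)*(-1/1722)*2973918 + 4831937 = 1711985462/287 + 4831937 = 3098751381/287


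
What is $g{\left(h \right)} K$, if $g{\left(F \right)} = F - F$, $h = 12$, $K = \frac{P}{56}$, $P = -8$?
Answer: $0$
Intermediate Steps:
$K = - \frac{1}{7}$ ($K = - \frac{8}{56} = \left(-8\right) \frac{1}{56} = - \frac{1}{7} \approx -0.14286$)
$g{\left(F \right)} = 0$
$g{\left(h \right)} K = 0 \left(- \frac{1}{7}\right) = 0$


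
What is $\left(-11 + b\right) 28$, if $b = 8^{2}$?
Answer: $1484$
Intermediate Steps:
$b = 64$
$\left(-11 + b\right) 28 = \left(-11 + 64\right) 28 = 53 \cdot 28 = 1484$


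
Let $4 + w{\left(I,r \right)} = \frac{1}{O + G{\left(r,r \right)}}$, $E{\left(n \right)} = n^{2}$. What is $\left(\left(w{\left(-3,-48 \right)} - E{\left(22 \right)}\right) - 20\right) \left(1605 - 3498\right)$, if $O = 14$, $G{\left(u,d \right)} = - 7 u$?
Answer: $\frac{336573507}{350} \approx 9.6164 \cdot 10^{5}$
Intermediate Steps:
$w{\left(I,r \right)} = -4 + \frac{1}{14 - 7 r}$
$\left(\left(w{\left(-3,-48 \right)} - E{\left(22 \right)}\right) - 20\right) \left(1605 - 3498\right) = \left(\left(\frac{55 - -1344}{7 \left(-2 - 48\right)} - 22^{2}\right) - 20\right) \left(1605 - 3498\right) = \left(\left(\frac{55 + 1344}{7 \left(-50\right)} - 484\right) - 20\right) \left(-1893\right) = \left(\left(\frac{1}{7} \left(- \frac{1}{50}\right) 1399 - 484\right) - 20\right) \left(-1893\right) = \left(\left(- \frac{1399}{350} - 484\right) - 20\right) \left(-1893\right) = \left(- \frac{170799}{350} - 20\right) \left(-1893\right) = \left(- \frac{177799}{350}\right) \left(-1893\right) = \frac{336573507}{350}$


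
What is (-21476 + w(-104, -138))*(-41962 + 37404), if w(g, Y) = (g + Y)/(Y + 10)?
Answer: 3132127697/32 ≈ 9.7879e+7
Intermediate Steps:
w(g, Y) = (Y + g)/(10 + Y)
(-21476 + w(-104, -138))*(-41962 + 37404) = (-21476 + (-138 - 104)/(10 - 138))*(-41962 + 37404) = (-21476 - 242/(-128))*(-4558) = (-21476 - 1/128*(-242))*(-4558) = (-21476 + 121/64)*(-4558) = -1374343/64*(-4558) = 3132127697/32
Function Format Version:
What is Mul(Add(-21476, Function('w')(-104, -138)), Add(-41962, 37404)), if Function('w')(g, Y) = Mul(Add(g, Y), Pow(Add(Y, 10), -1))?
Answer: Rational(3132127697, 32) ≈ 9.7879e+7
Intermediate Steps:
Function('w')(g, Y) = Mul(Pow(Add(10, Y), -1), Add(Y, g)) (Function('w')(g, Y) = Mul(Add(Y, g), Pow(Add(10, Y), -1)) = Mul(Pow(Add(10, Y), -1), Add(Y, g)))
Mul(Add(-21476, Function('w')(-104, -138)), Add(-41962, 37404)) = Mul(Add(-21476, Mul(Pow(Add(10, -138), -1), Add(-138, -104))), Add(-41962, 37404)) = Mul(Add(-21476, Mul(Pow(-128, -1), -242)), -4558) = Mul(Add(-21476, Mul(Rational(-1, 128), -242)), -4558) = Mul(Add(-21476, Rational(121, 64)), -4558) = Mul(Rational(-1374343, 64), -4558) = Rational(3132127697, 32)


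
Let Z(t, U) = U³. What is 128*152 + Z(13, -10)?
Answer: 18456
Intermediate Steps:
128*152 + Z(13, -10) = 128*152 + (-10)³ = 19456 - 1000 = 18456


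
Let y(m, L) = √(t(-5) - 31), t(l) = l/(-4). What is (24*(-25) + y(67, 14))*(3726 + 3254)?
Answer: -4188000 + 3490*I*√119 ≈ -4.188e+6 + 38071.0*I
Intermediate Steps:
t(l) = -l/4 (t(l) = l*(-¼) = -l/4)
y(m, L) = I*√119/2 (y(m, L) = √(-¼*(-5) - 31) = √(5/4 - 31) = √(-119/4) = I*√119/2)
(24*(-25) + y(67, 14))*(3726 + 3254) = (24*(-25) + I*√119/2)*(3726 + 3254) = (-600 + I*√119/2)*6980 = -4188000 + 3490*I*√119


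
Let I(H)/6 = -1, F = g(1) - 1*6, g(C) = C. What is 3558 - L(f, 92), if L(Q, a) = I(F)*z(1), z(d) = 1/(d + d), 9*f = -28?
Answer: 3561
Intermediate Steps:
f = -28/9 (f = (⅑)*(-28) = -28/9 ≈ -3.1111)
z(d) = 1/(2*d)
F = -5 (F = 1 - 1*6 = 1 - 6 = -5)
I(H) = -6 (I(H) = 6*(-1) = -6)
L(Q, a) = -3 (L(Q, a) = -3/1 = -3)
3558 - L(f, 92) = 3558 - 1*(-3) = 3558 + 3 = 3561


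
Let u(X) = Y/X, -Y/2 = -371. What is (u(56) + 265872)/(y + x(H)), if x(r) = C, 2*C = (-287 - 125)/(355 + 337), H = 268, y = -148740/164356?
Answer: -7560071653777/34196354 ≈ -2.2108e+5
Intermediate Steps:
Y = 742 (Y = -2*(-371) = 742)
y = -37185/41089 (y = -148740*1/164356 = -37185/41089 ≈ -0.90499)
u(X) = 742/X
C = -103/346 (C = ((-287 - 125)/(355 + 337))/2 = (-412/692)/2 = (-412*1/692)/2 = (½)*(-103/173) = -103/346 ≈ -0.29769)
x(r) = -103/346
(u(56) + 265872)/(y + x(H)) = (742/56 + 265872)/(-37185/41089 - 103/346) = (742*(1/56) + 265872)/(-17098177/14216794) = (53/4 + 265872)*(-14216794/17098177) = (1063541/4)*(-14216794/17098177) = -7560071653777/34196354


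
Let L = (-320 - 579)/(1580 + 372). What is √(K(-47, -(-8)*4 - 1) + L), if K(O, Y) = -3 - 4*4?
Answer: I*√4634414/488 ≈ 4.4114*I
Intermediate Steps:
L = -899/1952 ≈ -0.46055
K(O, Y) = -19 (K(O, Y) = -3 - 16 = -19)
√(K(-47, -(-8)*4 - 1) + L) = √(-19 - 899/1952) = √(-37987/1952) = I*√4634414/488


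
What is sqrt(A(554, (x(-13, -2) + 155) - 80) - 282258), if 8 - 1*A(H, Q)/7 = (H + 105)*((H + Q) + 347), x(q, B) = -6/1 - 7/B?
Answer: I*sqrt(19091830)/2 ≈ 2184.7*I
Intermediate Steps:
x(q, B) = -6 - 7/B (x(q, B) = -6*1 - 7/B = -6 - 7/B)
A(H, Q) = 56 - 7*(105 + H)*(347 + H + Q) (A(H, Q) = 56 - 7*(H + 105)*((H + Q) + 347) = 56 - 7*(105 + H)*(347 + H + Q))
sqrt(A(554, (x(-13, -2) + 155) - 80) - 282258) = sqrt((-254989 - 3164*554 - 735*(((-6 - 7/(-2)) + 155) - 80) - 7*554**2 - 7*554*(((-6 - 7/(-2)) + 155) - 80)) - 282258) = sqrt((-254989 - 1752856 - 735*(((-6 - 7*(-1/2)) + 155) - 80) - 7*306916 - 7*554*(((-6 - 7*(-1/2)) + 155) - 80)) - 282258) = sqrt((-254989 - 1752856 - 735*(((-6 + 7/2) + 155) - 80) - 2148412 - 7*554*(((-6 + 7/2) + 155) - 80)) - 282258) = sqrt((-254989 - 1752856 - 735*((-5/2 + 155) - 80) - 2148412 - 7*554*((-5/2 + 155) - 80)) - 282258) = sqrt((-254989 - 1752856 - 735*(305/2 - 80) - 2148412 - 7*554*(305/2 - 80)) - 282258) = sqrt((-254989 - 1752856 - 735*145/2 - 2148412 - 7*554*145/2) - 282258) = sqrt((-254989 - 1752856 - 106575/2 - 2148412 - 281155) - 282258) = sqrt(-8981399/2 - 282258) = sqrt(-9545915/2) = I*sqrt(19091830)/2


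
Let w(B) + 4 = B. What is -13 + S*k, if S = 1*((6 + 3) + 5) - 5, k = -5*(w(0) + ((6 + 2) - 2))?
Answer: -103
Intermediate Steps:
w(B) = -4 + B
k = -10 (k = -5*((-4 + 0) + ((6 + 2) - 2)) = -5*(-4 + (8 - 2)) = -5*(-4 + 6) = -5*2 = -10)
S = 9 (S = 1*(9 + 5) - 5 = 1*14 - 5 = 14 - 5 = 9)
-13 + S*k = -13 + 9*(-10) = -13 - 90 = -103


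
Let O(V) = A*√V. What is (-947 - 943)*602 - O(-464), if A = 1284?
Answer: -1137780 - 5136*I*√29 ≈ -1.1378e+6 - 27658.0*I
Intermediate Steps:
O(V) = 1284*√V
(-947 - 943)*602 - O(-464) = (-947 - 943)*602 - 1284*√(-464) = -1890*602 - 1284*4*I*√29 = -1137780 - 5136*I*√29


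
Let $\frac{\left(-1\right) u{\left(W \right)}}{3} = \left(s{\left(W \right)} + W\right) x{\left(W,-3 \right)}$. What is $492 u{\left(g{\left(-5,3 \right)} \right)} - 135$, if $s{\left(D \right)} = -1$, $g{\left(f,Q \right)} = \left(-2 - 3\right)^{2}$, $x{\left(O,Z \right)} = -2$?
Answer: $70713$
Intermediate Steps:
$g{\left(f,Q \right)} = 25$ ($g{\left(f,Q \right)} = \left(-5\right)^{2} = 25$)
$u{\left(W \right)} = -6 + 6 W$ ($u{\left(W \right)} = - 3 \left(-1 + W\right) \left(-2\right) = - 3 \left(2 - 2 W\right) = -6 + 6 W$)
$492 u{\left(g{\left(-5,3 \right)} \right)} - 135 = 492 \left(-6 + 6 \cdot 25\right) - 135 = 492 \left(-6 + 150\right) - 135 = 492 \cdot 144 - 135 = 70848 - 135 = 70713$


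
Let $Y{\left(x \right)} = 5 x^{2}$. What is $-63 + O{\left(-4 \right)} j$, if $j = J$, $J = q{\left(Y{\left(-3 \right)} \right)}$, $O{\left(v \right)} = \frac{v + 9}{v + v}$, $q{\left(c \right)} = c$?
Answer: $- \frac{729}{8} \approx -91.125$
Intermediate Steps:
$O{\left(v \right)} = \frac{9 + v}{2 v}$
$J = 45$ ($J = 5 \left(-3\right)^{2} = 5 \cdot 9 = 45$)
$j = 45$
$-63 + O{\left(-4 \right)} j = -63 + \frac{9 - 4}{2 \left(-4\right)} 45 = -63 + \frac{1}{2} \left(- \frac{1}{4}\right) 5 \cdot 45 = -63 - \frac{225}{8} = - \frac{729}{8}$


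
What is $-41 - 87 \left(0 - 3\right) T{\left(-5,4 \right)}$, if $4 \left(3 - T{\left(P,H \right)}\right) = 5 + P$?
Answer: $742$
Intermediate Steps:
$T{\left(P,H \right)} = \frac{7}{4} - \frac{P}{4}$ ($T{\left(P,H \right)} = 3 - \frac{5 + P}{4} = 3 - \left(\frac{5}{4} + \frac{P}{4}\right) = \frac{7}{4} - \frac{P}{4}$)
$-41 - 87 \left(0 - 3\right) T{\left(-5,4 \right)} = -41 - 87 \left(0 - 3\right) \left(\frac{7}{4} - - \frac{5}{4}\right) = -41 - 87 \left(- 3 \left(\frac{7}{4} + \frac{5}{4}\right)\right) = -41 - 87 \left(\left(-3\right) 3\right) = -41 - -783 = -41 + 783 = 742$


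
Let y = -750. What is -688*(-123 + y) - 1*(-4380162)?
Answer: 4980786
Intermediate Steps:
-688*(-123 + y) - 1*(-4380162) = -688*(-123 - 750) - 1*(-4380162) = -688*(-873) + 4380162 = 600624 + 4380162 = 4980786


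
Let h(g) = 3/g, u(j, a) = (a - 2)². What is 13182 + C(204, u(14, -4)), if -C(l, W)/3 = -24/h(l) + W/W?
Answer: 18075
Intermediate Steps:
u(j, a) = (-2 + a)²
C(l, W) = -3 + 24*l (C(l, W) = -3*(-24*l/3 + W/W) = -3*(-8*l + 1) = -3*(1 - 8*l) = -3 + 24*l)
13182 + C(204, u(14, -4)) = 13182 + (-3 + 24*204) = 13182 + (-3 + 4896) = 13182 + 4893 = 18075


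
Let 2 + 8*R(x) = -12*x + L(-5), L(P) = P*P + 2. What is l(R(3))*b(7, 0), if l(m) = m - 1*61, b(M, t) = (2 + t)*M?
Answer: -3493/4 ≈ -873.25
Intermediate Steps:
L(P) = 2 + P² (L(P) = P² + 2 = 2 + P²)
R(x) = 25/8 - 3*x/2 (R(x) = -¼ + (-12*x + (2 + (-5)²))/8 = -¼ + (-12*x + (2 + 25))/8 = -¼ + (-12*x + 27)/8 = -¼ + (27 - 12*x)/8 = -¼ + (27/8 - 3*x/2) = 25/8 - 3*x/2)
b(M, t) = M*(2 + t)
l(m) = -61 + m (l(m) = m - 61 = -61 + m)
l(R(3))*b(7, 0) = (-61 + (25/8 - 3/2*3))*(7*(2 + 0)) = (-61 + (25/8 - 9/2))*(7*2) = (-61 - 11/8)*14 = -499/8*14 = -3493/4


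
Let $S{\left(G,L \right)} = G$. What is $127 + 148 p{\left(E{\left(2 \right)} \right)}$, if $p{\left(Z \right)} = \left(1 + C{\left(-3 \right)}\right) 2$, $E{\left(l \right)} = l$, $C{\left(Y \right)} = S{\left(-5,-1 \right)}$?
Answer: $-1057$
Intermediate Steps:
$C{\left(Y \right)} = -5$
$p{\left(Z \right)} = -8$ ($p{\left(Z \right)} = \left(1 - 5\right) 2 = \left(-4\right) 2 = -8$)
$127 + 148 p{\left(E{\left(2 \right)} \right)} = 127 + 148 \left(-8\right) = 127 - 1184 = -1057$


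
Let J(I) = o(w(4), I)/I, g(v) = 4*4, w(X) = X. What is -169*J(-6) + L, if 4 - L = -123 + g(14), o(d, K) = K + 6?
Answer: 111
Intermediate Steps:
o(d, K) = 6 + K
g(v) = 16
L = 111 (L = 4 - (-123 + 16) = 4 - 1*(-107) = 4 + 107 = 111)
J(I) = (6 + I)/I
-169*J(-6) + L = -169*(6 - 6)/(-6) + 111 = -(-169)*0/6 + 111 = -169*0 + 111 = 0 + 111 = 111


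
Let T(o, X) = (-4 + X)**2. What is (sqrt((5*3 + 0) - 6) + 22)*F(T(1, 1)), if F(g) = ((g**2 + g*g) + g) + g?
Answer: 4500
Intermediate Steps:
F(g) = 2*g + 2*g**2 (F(g) = ((g**2 + g**2) + g) + g = (2*g**2 + g) + g = (g + 2*g**2) + g = 2*g + 2*g**2)
(sqrt((5*3 + 0) - 6) + 22)*F(T(1, 1)) = (sqrt((5*3 + 0) - 6) + 22)*(2*(-4 + 1)**2*(1 + (-4 + 1)**2)) = (sqrt((15 + 0) - 6) + 22)*(2*(-3)**2*(1 + (-3)**2)) = (sqrt(15 - 6) + 22)*(2*9*(1 + 9)) = (sqrt(9) + 22)*(2*9*10) = (3 + 22)*180 = 25*180 = 4500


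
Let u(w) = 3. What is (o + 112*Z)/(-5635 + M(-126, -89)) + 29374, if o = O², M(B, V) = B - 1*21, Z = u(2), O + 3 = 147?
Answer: 84909698/2891 ≈ 29370.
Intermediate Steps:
O = 144 (O = -3 + 147 = 144)
Z = 3
M(B, V) = -21 + B (M(B, V) = B - 21 = -21 + B)
o = 20736 (o = 144² = 20736)
(o + 112*Z)/(-5635 + M(-126, -89)) + 29374 = (20736 + 112*3)/(-5635 + (-21 - 126)) + 29374 = (20736 + 336)/(-5635 - 147) + 29374 = 21072/(-5782) + 29374 = 21072*(-1/5782) + 29374 = -10536/2891 + 29374 = 84909698/2891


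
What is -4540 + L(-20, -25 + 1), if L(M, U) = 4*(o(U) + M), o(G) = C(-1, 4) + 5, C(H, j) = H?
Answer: -4604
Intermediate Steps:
o(G) = 4 (o(G) = -1 + 5 = 4)
L(M, U) = 16 + 4*M (L(M, U) = 4*(4 + M) = 16 + 4*M)
-4540 + L(-20, -25 + 1) = -4540 + (16 + 4*(-20)) = -4540 + (16 - 80) = -4540 - 64 = -4604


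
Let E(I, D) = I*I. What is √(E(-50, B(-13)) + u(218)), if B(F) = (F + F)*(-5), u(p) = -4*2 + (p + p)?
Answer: 4*√183 ≈ 54.111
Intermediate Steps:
u(p) = -8 + 2*p
B(F) = -10*F (B(F) = (2*F)*(-5) = -10*F)
E(I, D) = I²
√(E(-50, B(-13)) + u(218)) = √((-50)² + (-8 + 2*218)) = √(2500 + (-8 + 436)) = √(2500 + 428) = √2928 = 4*√183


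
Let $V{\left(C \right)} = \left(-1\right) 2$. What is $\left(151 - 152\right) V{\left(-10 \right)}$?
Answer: $2$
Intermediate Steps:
$V{\left(C \right)} = -2$
$\left(151 - 152\right) V{\left(-10 \right)} = \left(151 - 152\right) \left(-2\right) = \left(-1\right) \left(-2\right) = 2$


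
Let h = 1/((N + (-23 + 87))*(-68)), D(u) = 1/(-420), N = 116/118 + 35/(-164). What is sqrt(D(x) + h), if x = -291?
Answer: I*sqrt(13055060456952045)/2237358270 ≈ 0.051069*I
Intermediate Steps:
N = 7447/9676 (N = 116*(1/118) + 35*(-1/164) = 58/59 - 35/164 = 7447/9676 ≈ 0.76964)
D(u) = -1/420
h = -2419/10654087 (h = 1/((7447/9676 + (-23 + 87))*(-68)) = 1/((7447/9676 + 64)*(-68)) = 1/((626711/9676)*(-68)) = 1/(-10654087/2419) = -2419/10654087 ≈ -0.00022705)
sqrt(D(x) + h) = sqrt(-1/420 - 2419/10654087) = sqrt(-11670067/4474716540) = I*sqrt(13055060456952045)/2237358270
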